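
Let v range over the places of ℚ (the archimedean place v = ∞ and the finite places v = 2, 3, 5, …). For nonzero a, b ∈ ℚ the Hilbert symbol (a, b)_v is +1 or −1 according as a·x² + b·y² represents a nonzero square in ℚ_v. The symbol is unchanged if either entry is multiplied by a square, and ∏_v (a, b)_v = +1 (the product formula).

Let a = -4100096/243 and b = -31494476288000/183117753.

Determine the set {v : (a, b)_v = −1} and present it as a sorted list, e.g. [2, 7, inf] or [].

(a, b) ≡ (-3003, -1365) mod (ℚ^×)²; places V = {2, 3, 5, 7, 11, 13, 23, 31, ∞}.
(a,b)_2: α=12, β=12; u≡5, v≡3 (mod 8); ε(u)ε(v)=0·1, αω(v)=12·1, βω(u)=12·1; sum ≡ 0  ⇒  +1.
(a,b)_5: α=0, u≡3; β=3, v≡2 (mod 5); (3|5)=-1, (2|5)=-1; sign (−1)^0·-1^3·-1^0 = -1.
(a,b)_13: α=1, u≡3; β=-3, v≡9 (mod 13); (3|13)=+1, (9|13)=+1; sign (−1)^0·+1^-3·+1^1 = +1.
(a,b)_31: α=0, u≡1; β=2, v≡13 (mod 31); (1|31)=+1, (13|31)=-1; sign (−1)^0·+1^2·-1^0 = +1.
(a,b)_3: α=-5, u≡1; β=-5, v≡1 (mod 3); (1|3)=+1, (1|3)=+1; sign (−1)^1·+1^-5·+1^-5 = -1.
(a,b)_∞: sgn(-3003)=−, sgn(-1365)=−, so -1.
(a,b)_11: α=1, u≡10; β=2, v≡7 (mod 11); (10|11)=-1, (7|11)=-1; sign (−1)^0·-1^2·-1^1 = -1.
(a,b)_7: α=1, u≡5; β=-3, v≡1 (mod 7); (5|7)=-1, (1|7)=+1; sign (−1)^1·-1^-3·+1^1 = +1.
(a,b)_23: α=0, u≡7; β=2, v≡14 (mod 23); (7|23)=-1, (14|23)=-1; sign (−1)^0·-1^2·-1^0 = +1.
|Ram(-3003, -1365)| = 4, even; anisotropic at {3, 5, 11, ∞}.

[3, 5, 11, inf]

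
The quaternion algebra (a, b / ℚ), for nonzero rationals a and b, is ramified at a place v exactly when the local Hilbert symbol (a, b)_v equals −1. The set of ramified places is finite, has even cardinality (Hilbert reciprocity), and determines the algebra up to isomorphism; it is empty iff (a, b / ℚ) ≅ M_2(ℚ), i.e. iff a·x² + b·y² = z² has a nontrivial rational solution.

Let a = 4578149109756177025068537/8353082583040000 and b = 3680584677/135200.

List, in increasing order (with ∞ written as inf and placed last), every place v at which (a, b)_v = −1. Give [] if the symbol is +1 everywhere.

[11, 17]

Mod squares: a ≡ 57, b ≡ 206074. Check v ∈ {∞, 2, 3, 5, 7, 11, 13, 17, 19, 29}.
v=13: a=13^-8·(≡8), b=13^-2·(≡6) mod 13; (8|13)=-1, (6|13)=-1; (−1)^{-8·-2·6}·(-1)^-2·(-1)^-8 = +1.
v=29: a=29^2·(≡16), b=29^1·(≡20) mod 29; (16|29)=+1, (20|29)=+1; (−1)^{2·1·14}·(+1)^1·(+1)^2 = +1.
v=3: a=3^13·(≡1), b=3^6·(≡1) mod 3; (1|3)=+1, (1|3)=+1; (−1)^{13·6·1}·(+1)^6·(+1)^13 = +1.
v=2: v_2(a)=-14, v_2(b)=-5; units ≡ 1, 5 (mod 8); ε·ε+αω+βω = 0·0+-14·1+-5·0 ≡ 0  ⇒  (a,b)_2 = +1.
v=17: a=17^2·(≡11), b=17^1·(≡15) mod 17; (11|17)=-1, (15|17)=+1; (−1)^{2·1·8}·(-1)^1·(+1)^2 = -1.
v=11: a=11^4·(≡6), b=11^1·(≡9) mod 11; (6|11)=-1, (9|11)=+1; (−1)^{4·1·5}·(-1)^1·(+1)^4 = -1.
v=7: a=7^6·(≡4), b=7^2·(≡2) mod 7; (4|7)=+1, (2|7)=+1; (−1)^{6·2·3}·(+1)^2·(+1)^6 = +1.
v=5: a=5^-4·(≡3), b=5^-2·(≡4) mod 5; (3|5)=-1, (4|5)=+1; (−1)^{-4·-2·2}·(-1)^-2·(+1)^-4 = +1.
v=19: a=19^3·(≡18), b=19^1·(≡17) mod 19; (18|19)=-1, (17|19)=+1; (−1)^{3·1·9}·(-1)^1·(+1)^3 = +1.
v=∞: 57 > 0 and 206074 > 0  ⇒  (a,b)_∞ = +1.
(57, 206074 / ℚ) ramifies at {11, 17}: a division algebra.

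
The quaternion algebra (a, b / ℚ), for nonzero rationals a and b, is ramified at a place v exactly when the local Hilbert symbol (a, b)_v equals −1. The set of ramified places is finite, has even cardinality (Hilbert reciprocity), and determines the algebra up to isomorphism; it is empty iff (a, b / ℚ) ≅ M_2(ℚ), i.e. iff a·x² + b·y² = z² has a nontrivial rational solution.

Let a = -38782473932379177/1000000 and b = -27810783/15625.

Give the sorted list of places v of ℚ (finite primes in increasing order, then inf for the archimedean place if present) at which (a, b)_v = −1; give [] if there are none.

[11, inf]

Mod squares: a ≡ -273, b ≡ -143. Check v ∈ {∞, 2, 3, 5, 7, 11, 13}.
v=2: v_2(a)=-6, v_2(b)=0; units ≡ 7, 1 (mod 8); ε·ε+αω+βω = 1·0+-6·0+0·0 ≡ 0  ⇒  (a,b)_2 = +1.
v=3: a=3^11·(≡2), b=3^4·(≡1) mod 3; (2|3)=-1, (1|3)=+1; (−1)^{11·4·1}·(-1)^4·(+1)^11 = +1.
v=11: a=11^2·(≡10), b=11^1·(≡4) mod 11; (10|11)=-1, (4|11)=+1; (−1)^{2·1·5}·(-1)^1·(+1)^2 = -1.
v=7: a=7^7·(≡3), b=7^4·(≡2) mod 7; (3|7)=-1, (2|7)=+1; (−1)^{7·4·3}·(-1)^4·(+1)^7 = +1.
v=5: a=5^-6·(≡2), b=5^-6·(≡2) mod 5; (2|5)=-1, (2|5)=-1; (−1)^{-6·-6·2}·(-1)^-6·(-1)^-6 = +1.
v=13: a=13^3·(≡5), b=13^1·(≡11) mod 13; (5|13)=-1, (11|13)=-1; (−1)^{3·1·6}·(-1)^1·(-1)^3 = +1.
v=∞: -273 < 0 and -143 < 0  ⇒  (a,b)_∞ = -1.
|Ram(-273, -143)| = 2, even; anisotropic at {11, ∞}.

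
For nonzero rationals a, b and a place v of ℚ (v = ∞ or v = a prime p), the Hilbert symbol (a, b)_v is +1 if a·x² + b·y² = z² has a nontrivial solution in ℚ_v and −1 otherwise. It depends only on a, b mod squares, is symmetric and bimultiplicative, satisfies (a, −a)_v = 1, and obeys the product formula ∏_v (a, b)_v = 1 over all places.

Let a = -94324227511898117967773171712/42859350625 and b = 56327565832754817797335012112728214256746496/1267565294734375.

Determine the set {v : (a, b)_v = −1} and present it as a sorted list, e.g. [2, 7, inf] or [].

[17, 41]

Mod squares: a ≡ -48093, b ≡ 765142. Check v ∈ {∞, 2, 3, 5, 7, 13, 17, 19, 23, 31, 41, 43}.
v=31: a=31^2·(≡25), b=31^3·(≡26) mod 31; (25|31)=+1, (26|31)=-1; (−1)^{2·3·15}·(+1)^3·(-1)^2 = +1.
v=7: a=7^-4·(≡2), b=7^-5·(≡1) mod 7; (2|7)=+1, (1|7)=+1; (−1)^{-4·-5·3}·(+1)^-5·(+1)^-4 = +1.
v=41: a=41^3·(≡21), b=41^5·(≡28) mod 41; (21|41)=+1, (28|41)=-1; (−1)^{3·5·20}·(+1)^5·(-1)^3 = -1.
v=19: a=19^0·(≡15), b=19^2·(≡3) mod 19; (15|19)=-1, (3|19)=-1; (−1)^{0·2·9}·(-1)^2·(-1)^0 = +1.
v=43: a=43^2·(≡10), b=43^3·(≡38) mod 43; (10|43)=+1, (38|43)=+1; (−1)^{2·3·21}·(+1)^3·(+1)^2 = +1.
v=∞: -48093 < 0 and 765142 > 0  ⇒  (a,b)_∞ = +1.
v=3: a=3^1·(≡1), b=3^4·(≡1) mod 3; (1|3)=+1, (1|3)=+1; (−1)^{1·4·1}·(+1)^4·(+1)^1 = +1.
v=23: a=23^3·(≡18), b=23^2·(≡18) mod 23; (18|23)=+1, (18|23)=+1; (−1)^{3·2·11}·(+1)^2·(+1)^3 = +1.
v=2: v_2(a)=32, v_2(b)=39; units ≡ 3, 3 (mod 8); ε·ε+αω+βω = 1·1+32·1+39·1 ≡ 0  ⇒  (a,b)_2 = +1.
v=17: a=17^3·(≡12), b=17^6·(≡7) mod 17; (12|17)=-1, (7|17)=-1; (−1)^{3·6·8}·(-1)^6·(-1)^3 = -1.
v=5: a=5^-4·(≡3), b=5^-6·(≡2) mod 5; (3|5)=-1, (2|5)=-1; (−1)^{-4·-6·2}·(-1)^-6·(-1)^-4 = +1.
v=13: a=13^-4·(≡7), b=13^-6·(≡4) mod 13; (7|13)=-1, (4|13)=+1; (−1)^{-4·-6·6}·(-1)^-6·(+1)^-4 = +1.
(-48093, 765142 / ℚ) ramifies at {17, 41}: a division algebra.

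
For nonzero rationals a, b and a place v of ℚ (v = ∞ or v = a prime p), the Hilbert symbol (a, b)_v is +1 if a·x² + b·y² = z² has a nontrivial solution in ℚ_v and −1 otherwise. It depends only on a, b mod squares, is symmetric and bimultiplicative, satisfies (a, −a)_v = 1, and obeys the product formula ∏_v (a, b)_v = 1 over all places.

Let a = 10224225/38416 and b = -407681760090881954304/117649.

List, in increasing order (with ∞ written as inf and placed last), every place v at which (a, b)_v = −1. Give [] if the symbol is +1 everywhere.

[3, 11, 17, 19]

Mod squares: a ≡ 561, b ≡ -114. Check v ∈ {∞, 2, 3, 5, 7, 11, 17, 19}.
v=3: a=3^7·(≡1), b=3^15·(≡1) mod 3; (1|3)=+1, (1|3)=+1; (−1)^{7·15·1}·(+1)^15·(+1)^7 = -1.
v=7: a=7^-4·(≡2), b=7^-6·(≡3) mod 7; (2|7)=+1, (3|7)=-1; (−1)^{-4·-6·3}·(+1)^-6·(-1)^-4 = +1.
v=2: v_2(a)=-4, v_2(b)=9; units ≡ 1, 7 (mod 8); ε·ε+αω+βω = 0·1+-4·0+9·0 ≡ 0  ⇒  (a,b)_2 = +1.
v=17: a=17^1·(≡13), b=17^6·(≡6) mod 17; (13|17)=+1, (6|17)=-1; (−1)^{1·6·8}·(+1)^6·(-1)^1 = -1.
v=11: a=11^1·(≡2), b=11^2·(≡6) mod 11; (2|11)=-1, (6|11)=-1; (−1)^{1·2·5}·(-1)^2·(-1)^1 = -1.
v=5: a=5^2·(≡4), b=5^0·(≡4) mod 5; (4|5)=+1, (4|5)=+1; (−1)^{2·0·2}·(+1)^0·(+1)^2 = +1.
v=19: a=19^0·(≡18), b=19^1·(≡18) mod 19; (18|19)=-1, (18|19)=-1; (−1)^{0·1·9}·(-1)^1·(-1)^0 = -1.
v=∞: 561 > 0 and -114 < 0  ⇒  (a,b)_∞ = +1.
Ram(561, -114) = {3, 11, 17, 19}; no ℚ_3-point on the conic.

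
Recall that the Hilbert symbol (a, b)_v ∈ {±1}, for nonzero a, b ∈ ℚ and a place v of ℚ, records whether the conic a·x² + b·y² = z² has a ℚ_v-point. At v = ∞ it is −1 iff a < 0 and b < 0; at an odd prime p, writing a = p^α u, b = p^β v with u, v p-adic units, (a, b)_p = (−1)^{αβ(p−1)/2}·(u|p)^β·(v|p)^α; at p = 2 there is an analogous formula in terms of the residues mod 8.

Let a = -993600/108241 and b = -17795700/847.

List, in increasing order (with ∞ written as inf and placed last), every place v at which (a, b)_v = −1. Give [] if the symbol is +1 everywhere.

(a, b) ≡ (-69, -91) mod (ℚ^×)²; places V = {2, 3, 5, 7, 11, 13, 23, 47, ∞}.
(a,b)_5: α=2, u≡1; β=2, v≡1 (mod 5); (1|5)=+1, (1|5)=+1; sign (−1)^0·+1^2·+1^2 = +1.
(a,b)_23: α=1, u≡21; β=0, v≡12 (mod 23); (21|23)=-1, (12|23)=+1; sign (−1)^0·-1^0·+1^1 = +1.
(a,b)_3: α=3, u≡1; β=4, v≡2 (mod 3); (1|3)=+1, (2|3)=-1; sign (−1)^0·+1^4·-1^3 = -1.
(a,b)_7: α=-2, u≡2; β=-1, v≡4 (mod 7); (2|7)=+1, (4|7)=+1; sign (−1)^0·+1^-1·+1^-2 = +1.
(a,b)_13: α=0, u≡1; β=3, v≡6 (mod 13); (1|13)=+1, (6|13)=-1; sign (−1)^0·+1^3·-1^0 = +1.
(a,b)_47: α=-2, u≡37; β=0, v≡4 (mod 47); (37|47)=+1, (4|47)=+1; sign (−1)^0·+1^0·+1^-2 = +1.
(a,b)_∞: sgn(-69)=−, sgn(-91)=−, so -1.
(a,b)_2: α=6, β=2; u≡3, v≡5 (mod 8); ε(u)ε(v)=1·0, αω(v)=6·1, βω(u)=2·1; sum ≡ 0  ⇒  +1.
(a,b)_11: α=0, u≡8; β=-2, v≡8 (mod 11); (8|11)=-1, (8|11)=-1; sign (−1)^0·-1^-2·-1^0 = +1.
Ram(-69, -91) = {3, ∞}; no ℚ_3-point on the conic.

[3, inf]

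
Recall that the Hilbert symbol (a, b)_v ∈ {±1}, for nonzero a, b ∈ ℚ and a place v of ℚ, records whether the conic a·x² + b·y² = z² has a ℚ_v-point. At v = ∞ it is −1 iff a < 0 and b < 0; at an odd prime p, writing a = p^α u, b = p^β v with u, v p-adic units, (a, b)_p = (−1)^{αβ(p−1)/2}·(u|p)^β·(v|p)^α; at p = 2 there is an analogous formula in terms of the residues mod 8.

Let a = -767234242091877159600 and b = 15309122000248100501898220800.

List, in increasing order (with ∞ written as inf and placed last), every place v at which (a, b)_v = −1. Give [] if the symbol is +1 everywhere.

Mod squares: a ≡ -19019, b ≡ 357. Check v ∈ {∞, 2, 3, 5, 7, 11, 13, 17, 19}.
v=2: v_2(a)=4, v_2(b)=8; units ≡ 5, 5 (mod 8); ε·ε+αω+βω = 0·0+4·1+8·1 ≡ 0  ⇒  (a,b)_2 = +1.
v=11: a=11^3·(≡9), b=11^4·(≡4) mod 11; (9|11)=+1, (4|11)=+1; (−1)^{3·4·5}·(+1)^4·(+1)^3 = +1.
v=19: a=19^1·(≡4), b=19^2·(≡18) mod 19; (4|19)=+1, (18|19)=-1; (−1)^{1·2·9}·(+1)^2·(-1)^1 = -1.
v=3: a=3^10·(≡1), b=3^13·(≡2) mod 3; (1|3)=+1, (2|3)=-1; (−1)^{10·13·1}·(+1)^13·(-1)^10 = +1.
v=7: a=7^1·(≡3), b=7^1·(≡4) mod 7; (3|7)=-1, (4|7)=+1; (−1)^{1·1·3}·(-1)^1·(+1)^1 = +1.
v=5: a=5^2·(≡1), b=5^2·(≡2) mod 5; (1|5)=+1, (2|5)=-1; (−1)^{2·2·2}·(+1)^2·(-1)^2 = +1.
v=13: a=13^3·(≡6), b=13^4·(≡6) mod 13; (6|13)=-1, (6|13)=-1; (−1)^{3·4·6}·(-1)^4·(-1)^3 = -1.
v=∞: -19019 < 0 and 357 > 0  ⇒  (a,b)_∞ = +1.
v=17: a=17^4·(≡2), b=17^5·(≡8) mod 17; (2|17)=+1, (8|17)=+1; (−1)^{4·5·8}·(+1)^5·(+1)^4 = +1.
(-19019, 357 / ℚ) ramifies at {13, 19}: a division algebra.

[13, 19]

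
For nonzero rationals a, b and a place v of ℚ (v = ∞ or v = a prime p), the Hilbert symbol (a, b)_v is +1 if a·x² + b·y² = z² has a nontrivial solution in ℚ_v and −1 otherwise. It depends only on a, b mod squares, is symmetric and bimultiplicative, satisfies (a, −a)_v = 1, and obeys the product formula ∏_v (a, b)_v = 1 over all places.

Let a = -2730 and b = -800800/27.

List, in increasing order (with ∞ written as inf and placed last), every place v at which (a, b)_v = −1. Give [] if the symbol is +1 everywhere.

[3, inf]

(a, b) ≡ (-2730, -6006) mod (ℚ^×)²; places V = {2, 3, 5, 7, 11, 13, ∞}.
(a,b)_13: α=1, u≡11; β=1, v≡7 (mod 13); (11|13)=-1, (7|13)=-1; sign (−1)^0·-1^1·-1^1 = +1.
(a,b)_5: α=1, u≡4; β=2, v≡4 (mod 5); (4|5)=+1, (4|5)=+1; sign (−1)^0·+1^2·+1^1 = +1.
(a,b)_11: α=0, u≡9; β=1, v≡4 (mod 11); (9|11)=+1, (4|11)=+1; sign (−1)^0·+1^1·+1^0 = +1.
(a,b)_2: α=1, β=5; u≡3, v≡5 (mod 8); ε(u)ε(v)=1·0, αω(v)=1·1, βω(u)=5·1; sum ≡ 0  ⇒  +1.
(a,b)_∞: sgn(-2730)=−, sgn(-6006)=−, so -1.
(a,b)_7: α=1, u≡2; β=1, v≡6 (mod 7); (2|7)=+1, (6|7)=-1; sign (−1)^1·+1^1·-1^1 = +1.
(a,b)_3: α=1, u≡2; β=-3, v≡2 (mod 3); (2|3)=-1, (2|3)=-1; sign (−1)^1·-1^-3·-1^1 = -1.
Ram(-2730, -6006) = {3, ∞}; no ℚ_3-point on the conic.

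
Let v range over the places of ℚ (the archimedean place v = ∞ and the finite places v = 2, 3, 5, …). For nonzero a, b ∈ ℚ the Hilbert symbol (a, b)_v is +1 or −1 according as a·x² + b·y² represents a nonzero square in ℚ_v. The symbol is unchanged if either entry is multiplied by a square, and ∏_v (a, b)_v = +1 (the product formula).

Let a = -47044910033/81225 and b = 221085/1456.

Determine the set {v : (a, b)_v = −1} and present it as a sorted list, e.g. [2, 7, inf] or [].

[2, 5, 7, 11, 17, 29]

(a, b) ≡ (-168113, 7735) mod (ℚ^×)²; places V = {2, 3, 5, 7, 11, 13, 17, 19, 23, 29, 31, ∞}.
(a,b)_11: α=1, u≡7; β=0, v≡10 (mod 11); (7|11)=-1, (10|11)=-1; sign (−1)^0·-1^0·-1^1 = -1.
(a,b)_29: α=1, u≡14; β=0, v≡3 (mod 29); (14|29)=-1, (3|29)=-1; sign (−1)^0·-1^0·-1^1 = -1.
(a,b)_3: α=-2, u≡1; β=2, v≡1 (mod 3); (1|3)=+1, (1|3)=+1; sign (−1)^0·+1^2·+1^-2 = +1.
(a,b)_13: α=0, u≡9; β=-1, v≡9 (mod 13); (9|13)=+1, (9|13)=+1; sign (−1)^0·+1^-1·+1^0 = +1.
(a,b)_19: α=-2, u≡3; β=0, v≡8 (mod 19); (3|19)=-1, (8|19)=-1; sign (−1)^0·-1^0·-1^-2 = +1.
(a,b)_2: α=0, β=-4; u≡7, v≡7 (mod 8); ε(u)ε(v)=1·1, αω(v)=0·0, βω(u)=-4·0; sum ≡ 1  ⇒  -1.
(a,b)_∞: sgn(-168113)=−, sgn(7735)=+, so +1.
(a,b)_7: α=0, u≡3; β=-1, v≡5 (mod 7); (3|7)=-1, (5|7)=-1; sign (−1)^0·-1^-1·-1^0 = -1.
(a,b)_31: α=1, u≡14; β=0, v≡7 (mod 31); (14|31)=+1, (7|31)=+1; sign (−1)^0·+1^0·+1^1 = +1.
(a,b)_17: α=1, u≡14; β=3, v≡1 (mod 17); (14|17)=-1, (1|17)=+1; sign (−1)^0·-1^3·+1^1 = -1.
(a,b)_5: α=-2, u≡3; β=1, v≡2 (mod 5); (3|5)=-1, (2|5)=-1; sign (−1)^0·-1^1·-1^-2 = -1.
(a,b)_23: α=4, u≡11; β=0, v≡21 (mod 23); (11|23)=-1, (21|23)=-1; sign (−1)^0·-1^0·-1^4 = +1.
Ram(-168113, 7735) = {2, 5, 7, 11, 17, 29}; no ℚ_2-point on the conic.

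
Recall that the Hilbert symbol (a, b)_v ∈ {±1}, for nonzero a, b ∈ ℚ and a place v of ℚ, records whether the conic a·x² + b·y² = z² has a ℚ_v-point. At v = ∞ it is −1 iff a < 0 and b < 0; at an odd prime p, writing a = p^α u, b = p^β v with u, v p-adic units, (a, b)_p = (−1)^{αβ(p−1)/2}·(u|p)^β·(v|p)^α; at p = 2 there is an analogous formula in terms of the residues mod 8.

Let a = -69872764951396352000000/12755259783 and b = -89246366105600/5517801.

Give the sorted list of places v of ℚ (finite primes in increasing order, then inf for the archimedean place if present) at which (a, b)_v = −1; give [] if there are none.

[7, 23, 37, inf]

Mod squares: a ≡ -161, b ≡ -851. Check v ∈ {∞, 2, 3, 5, 7, 11, 17, 23, 29, 31, 37}.
v=11: a=11^2·(≡5), b=11^2·(≡8) mod 11; (5|11)=+1, (8|11)=-1; (−1)^{2·2·5}·(+1)^2·(-1)^2 = +1.
v=17: a=17^-2·(≡1), b=17^0·(≡4) mod 17; (1|17)=+1, (4|17)=+1; (−1)^{-2·0·8}·(+1)^0·(+1)^-2 = +1.
v=29: a=29^0·(≡16), b=29^-2·(≡12) mod 29; (16|29)=+1, (12|29)=-1; (−1)^{0·-2·14}·(+1)^-2·(-1)^0 = +1.
v=2: v_2(a)=22, v_2(b)=16; units ≡ 7, 5 (mod 8); ε·ε+αω+βω = 1·0+22·1+16·0 ≡ 0  ⇒  (a,b)_2 = +1.
v=7: a=7^-1·(≡6), b=7^0·(≡5) mod 7; (6|7)=-1, (5|7)=-1; (−1)^{-1·0·3}·(-1)^0·(-1)^-1 = -1.
v=∞: -161 < 0 and -851 < 0  ⇒  (a,b)_∞ = -1.
v=23: a=23^5·(≡13), b=23^3·(≡16) mod 23; (13|23)=+1, (16|23)=+1; (−1)^{5·3·11}·(+1)^3·(+1)^5 = -1.
v=31: a=31^-2·(≡19), b=31^0·(≡6) mod 31; (19|31)=+1, (6|31)=-1; (−1)^{-2·0·15}·(+1)^0·(-1)^-2 = +1.
v=3: a=3^-8·(≡1), b=3^-8·(≡1) mod 3; (1|3)=+1, (1|3)=+1; (−1)^{-8·-8·1}·(+1)^-8·(+1)^-8 = +1.
v=5: a=5^6·(≡4), b=5^2·(≡1) mod 5; (4|5)=+1, (1|5)=+1; (−1)^{6·2·2}·(+1)^2·(+1)^6 = +1.
v=37: a=37^2·(≡32), b=37^1·(≡17) mod 37; (32|37)=-1, (17|37)=-1; (−1)^{2·1·18}·(-1)^1·(-1)^2 = -1.
|Ram(-161, -851)| = 4, even; anisotropic at {7, 23, 37, ∞}.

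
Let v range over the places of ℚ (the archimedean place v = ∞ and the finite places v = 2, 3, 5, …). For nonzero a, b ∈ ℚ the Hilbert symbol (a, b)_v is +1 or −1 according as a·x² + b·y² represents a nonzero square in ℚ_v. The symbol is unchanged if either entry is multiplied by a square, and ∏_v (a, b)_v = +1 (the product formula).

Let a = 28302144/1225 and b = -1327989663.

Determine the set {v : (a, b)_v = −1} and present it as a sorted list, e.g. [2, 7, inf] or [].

[3, 7, 11, 17]

Mod squares: a ≡ 442221, b ≡ -873103. Check v ∈ {∞, 2, 3, 5, 7, 11, 13, 17, 23, 29}.
v=∞: 442221 > 0 and -873103 < 0  ⇒  (a,b)_∞ = +1.
v=5: a=5^-2·(≡1), b=5^0·(≡2) mod 5; (1|5)=+1, (2|5)=-1; (−1)^{-2·0·2}·(+1)^0·(-1)^-2 = +1.
v=3: a=3^1·(≡2), b=3^2·(≡2) mod 3; (2|3)=-1, (2|3)=-1; (−1)^{1·2·1}·(-1)^2·(-1)^1 = -1.
v=2: v_2(a)=6, v_2(b)=0; units ≡ 5, 1 (mod 8); ε·ε+αω+βω = 0·0+6·0+0·1 ≡ 0  ⇒  (a,b)_2 = +1.
v=23: a=23^1·(≡20), b=23^1·(≡13) mod 23; (20|23)=-1, (13|23)=+1; (−1)^{1·1·11}·(-1)^1·(+1)^1 = +1.
v=7: a=7^-2·(≡6), b=7^1·(≡1) mod 7; (6|7)=-1, (1|7)=+1; (−1)^{-2·1·3}·(-1)^1·(+1)^-2 = -1.
v=11: a=11^0·(≡6), b=11^1·(≡9) mod 11; (6|11)=-1, (9|11)=+1; (−1)^{0·1·5}·(-1)^1·(+1)^0 = -1.
v=13: a=13^1·(≡10), b=13^2·(≡1) mod 13; (10|13)=+1, (1|13)=+1; (−1)^{1·2·6}·(+1)^2·(+1)^1 = +1.
v=29: a=29^1·(≡4), b=29^1·(≡22) mod 29; (4|29)=+1, (22|29)=+1; (−1)^{1·1·14}·(+1)^1·(+1)^1 = +1.
v=17: a=17^1·(≡5), b=17^1·(≡1) mod 17; (5|17)=-1, (1|17)=+1; (−1)^{1·1·8}·(-1)^1·(+1)^1 = -1.
(442221, -873103 / ℚ) ramifies at {3, 7, 11, 17}: a division algebra.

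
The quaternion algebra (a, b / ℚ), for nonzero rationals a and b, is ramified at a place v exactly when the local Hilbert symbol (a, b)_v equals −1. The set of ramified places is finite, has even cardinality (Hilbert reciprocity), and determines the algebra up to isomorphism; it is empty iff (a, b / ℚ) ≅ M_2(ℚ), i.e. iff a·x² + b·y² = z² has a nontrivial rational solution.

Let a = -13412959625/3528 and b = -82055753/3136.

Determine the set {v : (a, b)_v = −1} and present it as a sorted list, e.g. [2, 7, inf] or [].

[2, 5, 17, inf]

(a, b) ≡ (-130, -17) mod (ℚ^×)²; places V = {2, 3, 5, 7, 13, 17, ∞}.
(a,b)_5: α=3, u≡1; β=0, v≡2 (mod 5); (1|5)=+1, (2|5)=-1; sign (−1)^0·+1^0·-1^3 = -1.
(a,b)_3: α=-2, u≡2; β=0, v≡1 (mod 3); (2|3)=-1, (1|3)=+1; sign (−1)^0·-1^0·+1^-2 = +1.
(a,b)_13: α=5, u≡3; β=6, v≡3 (mod 13); (3|13)=+1, (3|13)=+1; sign (−1)^0·+1^6·+1^5 = +1.
(a,b)_17: α=2, u≡14; β=1, v≡15 (mod 17); (14|17)=-1, (15|17)=+1; sign (−1)^0·-1^1·+1^2 = -1.
(a,b)_∞: sgn(-130)=−, sgn(-17)=−, so -1.
(a,b)_2: α=-3, β=-6; u≡7, v≡7 (mod 8); ε(u)ε(v)=1·1, αω(v)=-3·0, βω(u)=-6·0; sum ≡ 1  ⇒  -1.
(a,b)_7: α=-2, u≡6; β=-2, v≡4 (mod 7); (6|7)=-1, (4|7)=+1; sign (−1)^0·-1^-2·+1^-2 = +1.
Ram(-130, -17) = {2, 5, 17, ∞}; no ℚ_2-point on the conic.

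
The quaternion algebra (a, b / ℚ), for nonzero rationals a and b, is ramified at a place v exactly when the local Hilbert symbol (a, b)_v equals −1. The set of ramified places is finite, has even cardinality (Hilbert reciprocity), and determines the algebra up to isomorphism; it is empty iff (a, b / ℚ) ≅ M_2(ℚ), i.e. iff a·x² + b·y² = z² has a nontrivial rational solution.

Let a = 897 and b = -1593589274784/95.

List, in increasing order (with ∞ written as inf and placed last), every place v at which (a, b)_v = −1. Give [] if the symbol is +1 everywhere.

(a, b) ≡ (897, -2470) mod (ℚ^×)²; places V = {2, 3, 5, 13, 19, 23, ∞}.
(a,b)_19: α=0, u≡4; β=-1, v≡2 (mod 19); (4|19)=+1, (2|19)=-1; sign (−1)^0·+1^-1·-1^0 = +1.
(a,b)_5: α=0, u≡2; β=-1, v≡4 (mod 5); (2|5)=-1, (4|5)=+1; sign (−1)^0·-1^-1·+1^0 = -1.
(a,b)_2: α=0, β=5; u≡1, v≡5 (mod 8); ε(u)ε(v)=0·0, αω(v)=0·1, βω(u)=5·0; sum ≡ 0  ⇒  +1.
(a,b)_3: α=1, u≡2; β=4, v≡2 (mod 3); (2|3)=-1, (2|3)=-1; sign (−1)^0·-1^4·-1^1 = -1.
(a,b)_13: α=1, u≡4; β=3, v≡6 (mod 13); (4|13)=+1, (6|13)=-1; sign (−1)^0·+1^3·-1^1 = -1.
(a,b)_23: α=1, u≡16; β=4, v≡5 (mod 23); (16|23)=+1, (5|23)=-1; sign (−1)^0·+1^4·-1^1 = -1.
(a,b)_∞: sgn(897)=+, sgn(-2470)=−, so +1.
|Ram(897, -2470)| = 4, even; anisotropic at {3, 5, 13, 23}.

[3, 5, 13, 23]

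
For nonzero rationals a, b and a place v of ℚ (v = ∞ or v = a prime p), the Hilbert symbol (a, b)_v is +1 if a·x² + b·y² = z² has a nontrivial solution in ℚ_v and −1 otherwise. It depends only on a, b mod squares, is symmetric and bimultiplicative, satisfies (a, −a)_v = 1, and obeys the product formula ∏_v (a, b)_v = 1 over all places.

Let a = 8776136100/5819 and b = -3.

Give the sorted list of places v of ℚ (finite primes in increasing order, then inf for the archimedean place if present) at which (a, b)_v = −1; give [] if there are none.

[3, 11, 17, 41]

(a, b) ≡ (437019, -3) mod (ℚ^×)²; places V = {2, 3, 5, 11, 17, 19, 23, 41, 47, ∞}.
(a,b)_3: α=1, u≡2; β=1, v≡2 (mod 3); (2|3)=-1, (2|3)=-1; sign (−1)^1·-1^1·-1^1 = -1.
(a,b)_47: α=2, u≡22; β=0, v≡44 (mod 47); (22|47)=-1, (44|47)=-1; sign (−1)^0·-1^0·-1^2 = +1.
(a,b)_17: α=1, u≡10; β=0, v≡14 (mod 17); (10|17)=-1, (14|17)=-1; sign (−1)^0·-1^0·-1^1 = -1.
(a,b)_41: α=1, u≡1; β=0, v≡38 (mod 41); (1|41)=+1, (38|41)=-1; sign (−1)^0·+1^0·-1^1 = -1.
(a,b)_23: α=-2, u≡10; β=0, v≡20 (mod 23); (10|23)=-1, (20|23)=-1; sign (−1)^0·-1^0·-1^-2 = +1.
(a,b)_11: α=-1, u≡6; β=0, v≡8 (mod 11); (6|11)=-1, (8|11)=-1; sign (−1)^0·-1^0·-1^-1 = -1.
(a,b)_2: α=2, β=0; u≡3, v≡5 (mod 8); ε(u)ε(v)=1·0, αω(v)=2·1, βω(u)=0·1; sum ≡ 0  ⇒  +1.
(a,b)_5: α=2, u≡1; β=0, v≡2 (mod 5); (1|5)=+1, (2|5)=-1; sign (−1)^0·+1^0·-1^2 = +1.
(a,b)_19: α=1, u≡5; β=0, v≡16 (mod 19); (5|19)=+1, (16|19)=+1; sign (−1)^0·+1^0·+1^1 = +1.
(a,b)_∞: sgn(437019)=+, sgn(-3)=−, so +1.
|Ram(437019, -3)| = 4, even; anisotropic at {3, 11, 17, 41}.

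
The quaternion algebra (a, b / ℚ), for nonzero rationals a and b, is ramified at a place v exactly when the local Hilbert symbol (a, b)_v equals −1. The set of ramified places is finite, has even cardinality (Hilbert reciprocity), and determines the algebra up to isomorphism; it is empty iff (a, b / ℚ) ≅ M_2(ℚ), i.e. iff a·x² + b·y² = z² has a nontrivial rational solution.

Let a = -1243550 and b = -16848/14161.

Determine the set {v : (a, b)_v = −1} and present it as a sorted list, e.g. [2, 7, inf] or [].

[2, inf]

Mod squares: a ≡ -49742, b ≡ -13. Check v ∈ {∞, 2, 3, 5, 7, 11, 13, 17, 19}.
v=19: a=19^1·(≡5), b=19^0·(≡4) mod 19; (5|19)=+1, (4|19)=+1; (−1)^{1·0·9}·(+1)^0·(+1)^1 = +1.
v=∞: -49742 < 0 and -13 < 0  ⇒  (a,b)_∞ = -1.
v=7: a=7^1·(≡3), b=7^-2·(≡4) mod 7; (3|7)=-1, (4|7)=+1; (−1)^{1·-2·3}·(-1)^-2·(+1)^1 = +1.
v=2: v_2(a)=1, v_2(b)=4; units ≡ 1, 3 (mod 8); ε·ε+αω+βω = 0·1+1·1+4·0 ≡ 1  ⇒  (a,b)_2 = -1.
v=11: a=11^1·(≡8), b=11^0·(≡1) mod 11; (8|11)=-1, (1|11)=+1; (−1)^{1·0·5}·(-1)^0·(+1)^1 = +1.
v=17: a=17^1·(≡1), b=17^-2·(≡9) mod 17; (1|17)=+1, (9|17)=+1; (−1)^{1·-2·8}·(+1)^-2·(+1)^1 = +1.
v=5: a=5^2·(≡3), b=5^0·(≡2) mod 5; (3|5)=-1, (2|5)=-1; (−1)^{2·0·2}·(-1)^0·(-1)^2 = +1.
v=3: a=3^0·(≡1), b=3^4·(≡2) mod 3; (1|3)=+1, (2|3)=-1; (−1)^{0·4·1}·(+1)^4·(-1)^0 = +1.
v=13: a=13^0·(≡4), b=13^1·(≡1) mod 13; (4|13)=+1, (1|13)=+1; (−1)^{0·1·6}·(+1)^1·(+1)^0 = +1.
(-49742, -13 / ℚ) ramifies at {2, ∞}: a division algebra.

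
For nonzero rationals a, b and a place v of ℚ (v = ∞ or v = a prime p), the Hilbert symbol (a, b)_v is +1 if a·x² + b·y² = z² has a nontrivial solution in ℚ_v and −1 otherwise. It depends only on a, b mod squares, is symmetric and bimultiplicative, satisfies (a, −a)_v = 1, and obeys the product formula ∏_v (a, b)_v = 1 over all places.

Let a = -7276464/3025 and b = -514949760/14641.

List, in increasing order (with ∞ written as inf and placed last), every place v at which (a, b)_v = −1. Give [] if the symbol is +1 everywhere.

[2, inf]

Mod squares: a ≡ -299, b ≡ -10. Check v ∈ {∞, 2, 3, 5, 11, 13, 23}.
v=2: v_2(a)=4, v_2(b)=7; units ≡ 5, 3 (mod 8); ε·ε+αω+βω = 0·1+4·1+7·1 ≡ 1  ⇒  (a,b)_2 = -1.
v=23: a=23^1·(≡17), b=23^2·(≡8) mod 23; (17|23)=-1, (8|23)=+1; (−1)^{1·2·11}·(-1)^2·(+1)^1 = +1.
v=5: a=5^-2·(≡1), b=5^1·(≡3) mod 5; (1|5)=+1, (3|5)=-1; (−1)^{-2·1·2}·(+1)^1·(-1)^-2 = +1.
v=∞: -299 < 0 and -10 < 0  ⇒  (a,b)_∞ = -1.
v=11: a=11^-2·(≡1), b=11^-4·(≡5) mod 11; (1|11)=+1, (5|11)=+1; (−1)^{-2·-4·5}·(+1)^-4·(+1)^-2 = +1.
v=13: a=13^3·(≡9), b=13^2·(≡10) mod 13; (9|13)=+1, (10|13)=+1; (−1)^{3·2·6}·(+1)^2·(+1)^3 = +1.
v=3: a=3^2·(≡1), b=3^2·(≡2) mod 3; (1|3)=+1, (2|3)=-1; (−1)^{2·2·1}·(+1)^2·(-1)^2 = +1.
(-299, -10 / ℚ) ramifies at {2, ∞}: a division algebra.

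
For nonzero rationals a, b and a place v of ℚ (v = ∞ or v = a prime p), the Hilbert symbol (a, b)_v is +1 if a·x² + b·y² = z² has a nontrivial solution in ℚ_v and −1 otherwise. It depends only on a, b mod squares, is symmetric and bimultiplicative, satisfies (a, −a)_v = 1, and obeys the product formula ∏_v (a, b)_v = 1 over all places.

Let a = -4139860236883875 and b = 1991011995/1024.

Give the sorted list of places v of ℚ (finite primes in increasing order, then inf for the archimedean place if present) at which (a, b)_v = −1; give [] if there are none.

(a, b) ≡ (-555, 1995) mod (ℚ^×)²; places V = {2, 3, 5, 7, 19, 37, ∞}.
(a,b)_2: α=0, β=-10; u≡5, v≡3 (mod 8); ε(u)ε(v)=0·1, αω(v)=0·1, βω(u)=-10·1; sum ≡ 0  ⇒  +1.
(a,b)_19: α=2, u≡18; β=1, v≡3 (mod 19); (18|19)=-1, (3|19)=-1; sign (−1)^0·-1^1·-1^2 = -1.
(a,b)_3: α=3, u≡1; β=7, v≡2 (mod 3); (1|3)=+1, (2|3)=-1; sign (−1)^1·+1^7·-1^3 = +1.
(a,b)_∞: sgn(-555)=−, sgn(1995)=+, so +1.
(a,b)_37: α=5, u≡13; β=2, v≡25 (mod 37); (13|37)=-1, (25|37)=+1; sign (−1)^0·-1^2·+1^5 = +1.
(a,b)_7: α=2, u≡5; β=1, v≡3 (mod 7); (5|7)=-1, (3|7)=-1; sign (−1)^0·-1^1·-1^2 = -1.
(a,b)_5: α=3, u≡4; β=1, v≡1 (mod 5); (4|5)=+1, (1|5)=+1; sign (−1)^0·+1^1·+1^3 = +1.
(-555, 1995 / ℚ) ramifies at {7, 19}: a division algebra.

[7, 19]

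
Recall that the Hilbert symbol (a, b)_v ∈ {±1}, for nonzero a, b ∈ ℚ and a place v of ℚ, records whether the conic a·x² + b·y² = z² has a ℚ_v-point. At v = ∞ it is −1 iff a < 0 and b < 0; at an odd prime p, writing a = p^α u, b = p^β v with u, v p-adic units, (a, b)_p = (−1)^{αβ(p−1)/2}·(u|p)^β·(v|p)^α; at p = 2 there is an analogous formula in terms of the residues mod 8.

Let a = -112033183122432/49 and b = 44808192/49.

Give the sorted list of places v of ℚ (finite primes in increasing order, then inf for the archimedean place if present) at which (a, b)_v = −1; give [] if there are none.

[2, 17]

(a, b) ≡ (-17, 4862) mod (ℚ^×)²; places V = {2, 3, 7, 11, 13, 17, ∞}.
(a,b)_7: α=-2, u≡2; β=-2, v≡2 (mod 7); (2|7)=+1, (2|7)=+1; sign (−1)^0·+1^-2·+1^-2 = +1.
(a,b)_11: α=4, u≡9; β=1, v≡8 (mod 11); (9|11)=+1, (8|11)=-1; sign (−1)^0·+1^1·-1^4 = +1.
(a,b)_17: α=3, u≡13; β=1, v≡3 (mod 17); (13|17)=+1, (3|17)=-1; sign (−1)^0·+1^1·-1^3 = -1.
(a,b)_3: α=2, u≡1; β=2, v≡2 (mod 3); (1|3)=+1, (2|3)=-1; sign (−1)^0·+1^2·-1^2 = +1.
(a,b)_13: α=2, u≡1; β=1, v≡12 (mod 13); (1|13)=+1, (12|13)=+1; sign (−1)^0·+1^1·+1^2 = +1.
(a,b)_2: α=10, β=11; u≡7, v≡7 (mod 8); ε(u)ε(v)=1·1, αω(v)=10·0, βω(u)=11·0; sum ≡ 1  ⇒  -1.
(a,b)_∞: sgn(-17)=−, sgn(4862)=+, so +1.
|Ram(-17, 4862)| = 2, even; anisotropic at {2, 17}.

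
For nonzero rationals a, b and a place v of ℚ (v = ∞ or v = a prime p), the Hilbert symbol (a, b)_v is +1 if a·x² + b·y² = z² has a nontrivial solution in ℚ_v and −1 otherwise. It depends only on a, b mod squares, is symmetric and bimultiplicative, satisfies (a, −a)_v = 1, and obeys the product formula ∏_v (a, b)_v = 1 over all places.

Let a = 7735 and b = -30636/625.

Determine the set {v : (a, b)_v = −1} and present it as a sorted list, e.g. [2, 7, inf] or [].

[7, 13, 23, 37]

Mod squares: a ≡ 7735, b ≡ -851. Check v ∈ {∞, 2, 3, 5, 7, 13, 17, 23, 37}.
v=∞: 7735 > 0 and -851 < 0  ⇒  (a,b)_∞ = +1.
v=23: a=23^0·(≡7), b=23^1·(≡12) mod 23; (7|23)=-1, (12|23)=+1; (−1)^{0·1·11}·(-1)^1·(+1)^0 = -1.
v=2: v_2(a)=0, v_2(b)=2; units ≡ 7, 5 (mod 8); ε·ε+αω+βω = 1·0+0·1+2·0 ≡ 0  ⇒  (a,b)_2 = +1.
v=13: a=13^1·(≡10), b=13^0·(≡5) mod 13; (10|13)=+1, (5|13)=-1; (−1)^{1·0·6}·(+1)^0·(-1)^1 = -1.
v=17: a=17^1·(≡13), b=17^0·(≡9) mod 17; (13|17)=+1, (9|17)=+1; (−1)^{1·0·8}·(+1)^0·(+1)^1 = +1.
v=5: a=5^1·(≡2), b=5^-4·(≡4) mod 5; (2|5)=-1, (4|5)=+1; (−1)^{1·-4·2}·(-1)^-4·(+1)^1 = +1.
v=3: a=3^0·(≡1), b=3^2·(≡1) mod 3; (1|3)=+1, (1|3)=+1; (−1)^{0·2·1}·(+1)^2·(+1)^0 = +1.
v=37: a=37^0·(≡2), b=37^1·(≡22) mod 37; (2|37)=-1, (22|37)=-1; (−1)^{0·1·18}·(-1)^1·(-1)^0 = -1.
v=7: a=7^1·(≡6), b=7^0·(≡5) mod 7; (6|7)=-1, (5|7)=-1; (−1)^{1·0·3}·(-1)^0·(-1)^1 = -1.
|Ram(7735, -851)| = 4, even; anisotropic at {7, 13, 23, 37}.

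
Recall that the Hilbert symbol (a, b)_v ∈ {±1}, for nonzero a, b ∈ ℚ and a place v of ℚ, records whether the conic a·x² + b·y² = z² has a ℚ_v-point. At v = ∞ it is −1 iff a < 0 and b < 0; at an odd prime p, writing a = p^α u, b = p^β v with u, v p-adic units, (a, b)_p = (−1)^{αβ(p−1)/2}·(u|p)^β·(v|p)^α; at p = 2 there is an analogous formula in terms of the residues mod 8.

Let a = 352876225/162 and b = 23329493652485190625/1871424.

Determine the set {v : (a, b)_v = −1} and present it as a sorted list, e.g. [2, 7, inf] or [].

[5, 13]

Mod squares: a ≡ 2, b ≡ 1105. Check v ∈ {∞, 2, 3, 5, 7, 13, 17, 19}.
v=∞: 2 > 0 and 1105 > 0  ⇒  (a,b)_∞ = +1.
v=17: a=17^4·(≡1), b=17^7·(≡6) mod 17; (1|17)=+1, (6|17)=-1; (−1)^{4·7·8}·(+1)^7·(-1)^4 = +1.
v=13: a=13^2·(≡5), b=13^5·(≡2) mod 13; (5|13)=-1, (2|13)=-1; (−1)^{2·5·6}·(-1)^5·(-1)^2 = -1.
v=3: a=3^-4·(≡2), b=3^-4·(≡1) mod 3; (2|3)=-1, (1|3)=+1; (−1)^{-4·-4·1}·(-1)^-4·(+1)^-4 = +1.
v=19: a=19^0·(≡15), b=19^-2·(≡8) mod 19; (15|19)=-1, (8|19)=-1; (−1)^{0·-2·9}·(-1)^-2·(-1)^0 = +1.
v=5: a=5^2·(≡2), b=5^5·(≡4) mod 5; (2|5)=-1, (4|5)=+1; (−1)^{2·5·2}·(-1)^5·(+1)^2 = -1.
v=7: a=7^0·(≡2), b=7^2·(≡6) mod 7; (2|7)=+1, (6|7)=-1; (−1)^{0·2·3}·(+1)^2·(-1)^0 = +1.
v=2: v_2(a)=-1, v_2(b)=-6; units ≡ 1, 1 (mod 8); ε·ε+αω+βω = 0·0+-1·0+-6·0 ≡ 0  ⇒  (a,b)_2 = +1.
(2, 1105 / ℚ) ramifies at {5, 13}: a division algebra.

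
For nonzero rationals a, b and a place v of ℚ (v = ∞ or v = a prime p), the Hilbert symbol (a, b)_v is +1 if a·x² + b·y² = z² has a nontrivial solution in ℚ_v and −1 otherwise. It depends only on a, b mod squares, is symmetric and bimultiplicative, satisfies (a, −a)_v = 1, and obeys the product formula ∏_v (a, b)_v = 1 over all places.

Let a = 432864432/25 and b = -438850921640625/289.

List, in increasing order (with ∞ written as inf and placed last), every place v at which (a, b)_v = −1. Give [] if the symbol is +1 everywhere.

(a, b) ≡ (3, -65) mod (ℚ^×)²; places V = {2, 3, 5, 7, 11, 13, 17, 41, ∞}.
(a,b)_2: α=4, β=0; u≡3, v≡7 (mod 8); ε(u)ε(v)=1·1, αω(v)=4·0, βω(u)=0·1; sum ≡ 1  ⇒  -1.
(a,b)_41: α=0, u≡28; β=2, v≡24 (mod 41); (28|41)=-1, (24|41)=-1; sign (−1)^0·-1^2·-1^0 = +1.
(a,b)_∞: sgn(3)=+, sgn(-65)=−, so +1.
(a,b)_17: α=0, u≡12; β=-2, v≡11 (mod 17); (12|17)=-1, (11|17)=-1; sign (−1)^0·-1^-2·-1^0 = +1.
(a,b)_5: α=-2, u≡2; β=7, v≡2 (mod 5); (2|5)=-1, (2|5)=-1; sign (−1)^0·-1^7·-1^-2 = -1.
(a,b)_11: α=2, u≡9; β=0, v≡4 (mod 11); (9|11)=+1, (4|11)=+1; sign (−1)^0·+1^0·+1^2 = +1.
(a,b)_3: α=3, u≡1; β=2, v≡1 (mod 3); (1|3)=+1, (1|3)=+1; sign (−1)^0·+1^2·+1^3 = +1.
(a,b)_7: α=2, u≡6; β=0, v≡5 (mod 7); (6|7)=-1, (5|7)=-1; sign (−1)^0·-1^0·-1^2 = +1.
(a,b)_13: α=2, u≡10; β=5, v≡8 (mod 13); (10|13)=+1, (8|13)=-1; sign (−1)^0·+1^5·-1^2 = +1.
Ram(3, -65) = {2, 5}; no ℚ_2-point on the conic.

[2, 5]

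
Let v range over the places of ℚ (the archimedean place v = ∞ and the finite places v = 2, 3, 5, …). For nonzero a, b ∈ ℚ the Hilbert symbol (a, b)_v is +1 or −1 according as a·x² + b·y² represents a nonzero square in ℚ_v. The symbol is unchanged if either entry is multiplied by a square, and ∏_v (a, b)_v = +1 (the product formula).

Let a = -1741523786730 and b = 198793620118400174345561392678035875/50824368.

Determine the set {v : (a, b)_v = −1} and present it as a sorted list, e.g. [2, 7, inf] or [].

[3, 17, 23, 47]

(a, b) ≡ (-3949033530, 140505) mod (ℚ^×)²; places V = {2, 3, 5, 7, 13, 17, 19, 23, 29, 47, ∞}.
(a,b)_23: α=1, u≡1; β=4, v≡15 (mod 23); (1|23)=+1, (15|23)=-1; sign (−1)^0·+1^4·-1^1 = -1.
(a,b)_5: α=1, u≡4; β=3, v≡4 (mod 5); (4|5)=+1, (4|5)=+1; sign (−1)^0·+1^3·+1^1 = +1.
(a,b)_29: α=1, u≡27; β=5, v≡10 (mod 29); (27|29)=-1, (10|29)=-1; sign (−1)^0·-1^5·-1^1 = +1.
(a,b)_13: α=1, u≡4; β=4, v≡3 (mod 13); (4|13)=+1, (3|13)=+1; sign (−1)^0·+1^4·+1^1 = +1.
(a,b)_2: α=1, β=-4; u≡3, v≡1 (mod 8); ε(u)ε(v)=1·0, αω(v)=1·0, βω(u)=-4·1; sum ≡ 0  ⇒  +1.
(a,b)_3: α=3, u≡2; β=-3, v≡2 (mod 3); (2|3)=-1, (2|3)=-1; sign (−1)^1·-1^-3·-1^3 = -1.
(a,b)_17: α=1, u≡15; β=3, v≡14 (mod 17); (15|17)=+1, (14|17)=-1; sign (−1)^0·+1^3·-1^1 = -1.
(a,b)_47: α=1, u≡25; β=2, v≡23 (mod 47); (25|47)=+1, (23|47)=-1; sign (−1)^0·+1^2·-1^1 = -1.
(a,b)_7: α=2, u≡5; β=-6, v≡1 (mod 7); (5|7)=-1, (1|7)=+1; sign (−1)^0·-1^-6·+1^2 = +1.
(a,b)_∞: sgn(-3949033530)=−, sgn(140505)=+, so +1.
(a,b)_19: α=1, u≡15; β=7, v≡4 (mod 19); (15|19)=-1, (4|19)=+1; sign (−1)^1·-1^7·+1^1 = +1.
|Ram(-3949033530, 140505)| = 4, even; anisotropic at {3, 17, 23, 47}.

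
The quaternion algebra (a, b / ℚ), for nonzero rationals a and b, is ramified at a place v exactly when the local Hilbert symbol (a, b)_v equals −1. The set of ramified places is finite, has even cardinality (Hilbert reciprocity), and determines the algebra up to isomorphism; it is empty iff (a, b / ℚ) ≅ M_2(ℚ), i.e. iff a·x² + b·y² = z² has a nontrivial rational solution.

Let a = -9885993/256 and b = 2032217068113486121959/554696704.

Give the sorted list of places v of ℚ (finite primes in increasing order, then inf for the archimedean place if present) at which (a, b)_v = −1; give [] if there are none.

(a, b) ≡ (-58497, 31) mod (ℚ^×)²; places V = {2, 3, 7, 13, 17, 23, 31, 37, ∞}.
(a,b)_∞: sgn(-58497)=−, sgn(31)=+, so +1.
(a,b)_3: α=1, u≡1; β=6, v≡1 (mod 3); (1|3)=+1, (1|3)=+1; sign (−1)^0·+1^6·+1^1 = +1.
(a,b)_7: α=0, u≡4; β=2, v≡3 (mod 7); (4|7)=+1, (3|7)=-1; sign (−1)^0·+1^2·-1^0 = +1.
(a,b)_17: α=1, u≡7; β=2, v≡7 (mod 17); (7|17)=-1, (7|17)=-1; sign (−1)^0·-1^2·-1^1 = -1.
(a,b)_23: α=0, u≡17; β=-2, v≡9 (mod 23); (17|23)=-1, (9|23)=+1; sign (−1)^0·-1^-2·+1^0 = +1.
(a,b)_31: α=1, u≡7; β=3, v≡4 (mod 31); (7|31)=+1, (4|31)=+1; sign (−1)^1·+1^3·+1^1 = -1.
(a,b)_37: α=1, u≡4; β=2, v≡20 (mod 37); (4|37)=+1, (20|37)=-1; sign (−1)^0·+1^2·-1^1 = -1.
(a,b)_13: α=2, u≡9; β=6, v≡8 (mod 13); (9|13)=+1, (8|13)=-1; sign (−1)^0·+1^6·-1^2 = +1.
(a,b)_2: α=-8, β=-20; u≡7, v≡7 (mod 8); ε(u)ε(v)=1·1, αω(v)=-8·0, βω(u)=-20·0; sum ≡ 1  ⇒  -1.
(-58497, 31 / ℚ) ramifies at {2, 17, 31, 37}: a division algebra.

[2, 17, 31, 37]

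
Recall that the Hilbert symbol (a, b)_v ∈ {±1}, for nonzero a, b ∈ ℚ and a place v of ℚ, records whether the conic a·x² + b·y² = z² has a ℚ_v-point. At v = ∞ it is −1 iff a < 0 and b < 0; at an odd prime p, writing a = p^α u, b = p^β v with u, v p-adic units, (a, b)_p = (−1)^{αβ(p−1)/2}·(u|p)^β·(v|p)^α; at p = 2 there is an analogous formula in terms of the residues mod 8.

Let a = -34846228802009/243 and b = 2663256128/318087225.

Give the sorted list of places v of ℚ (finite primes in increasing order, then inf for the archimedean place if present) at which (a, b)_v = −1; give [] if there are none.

[3, 19]

Mod squares: a ≡ -51243, b ≡ 1457. Check v ∈ {∞, 2, 3, 5, 13, 19, 29, 31, 41, 47}.
v=47: a=47^2·(≡2), b=47^1·(≡43) mod 47; (2|47)=+1, (43|47)=-1; (−1)^{2·1·23}·(+1)^1·(-1)^2 = +1.
v=41: a=41^0·(≡30), b=41^-2·(≡35) mod 41; (30|41)=-1, (35|41)=-1; (−1)^{0·-2·20}·(-1)^-2·(-1)^0 = +1.
v=5: a=5^0·(≡2), b=5^-2·(≡2) mod 5; (2|5)=-1, (2|5)=-1; (−1)^{0·-2·2}·(-1)^-2·(-1)^0 = +1.
v=29: a=29^1·(≡11), b=29^-2·(≡5) mod 29; (11|29)=-1, (5|29)=+1; (−1)^{1·-2·14}·(-1)^-2·(+1)^1 = +1.
v=31: a=31^5·(≡26), b=31^1·(≡28) mod 31; (26|31)=-1, (28|31)=+1; (−1)^{5·1·15}·(-1)^1·(+1)^5 = +1.
v=13: a=13^0·(≡10), b=13^4·(≡12) mod 13; (10|13)=+1, (12|13)=+1; (−1)^{0·4·6}·(+1)^4·(+1)^0 = +1.
v=3: a=3^-5·(≡1), b=3^-2·(≡2) mod 3; (1|3)=+1, (2|3)=-1; (−1)^{-5·-2·1}·(+1)^-2·(-1)^-5 = -1.
v=∞: -51243 < 0 and 1457 > 0  ⇒  (a,b)_∞ = +1.
v=2: v_2(a)=0, v_2(b)=6; units ≡ 5, 1 (mod 8); ε·ε+αω+βω = 0·0+0·0+6·1 ≡ 0  ⇒  (a,b)_2 = +1.
v=19: a=19^1·(≡5), b=19^0·(≡8) mod 19; (5|19)=+1, (8|19)=-1; (−1)^{1·0·9}·(+1)^0·(-1)^1 = -1.
(-51243, 1457 / ℚ) ramifies at {3, 19}: a division algebra.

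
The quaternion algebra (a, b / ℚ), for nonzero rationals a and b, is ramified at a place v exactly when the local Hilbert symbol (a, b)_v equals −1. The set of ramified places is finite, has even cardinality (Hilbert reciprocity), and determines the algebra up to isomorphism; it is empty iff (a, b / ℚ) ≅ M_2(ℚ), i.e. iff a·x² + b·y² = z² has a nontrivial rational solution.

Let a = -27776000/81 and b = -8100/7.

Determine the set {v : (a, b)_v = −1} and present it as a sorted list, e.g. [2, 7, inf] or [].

[5, 7, 31, inf]

(a, b) ≡ (-1085, -7) mod (ℚ^×)²; places V = {2, 3, 5, 7, 31, ∞}.
(a,b)_5: α=3, u≡2; β=2, v≡3 (mod 5); (2|5)=-1, (3|5)=-1; sign (−1)^0·-1^2·-1^3 = -1.
(a,b)_31: α=1, u≡29; β=0, v≡12 (mod 31); (29|31)=-1, (12|31)=-1; sign (−1)^0·-1^0·-1^1 = -1.
(a,b)_7: α=1, u≡5; β=-1, v≡6 (mod 7); (5|7)=-1, (6|7)=-1; sign (−1)^1·-1^-1·-1^1 = -1.
(a,b)_2: α=10, β=2; u≡3, v≡1 (mod 8); ε(u)ε(v)=1·0, αω(v)=10·0, βω(u)=2·1; sum ≡ 0  ⇒  +1.
(a,b)_∞: sgn(-1085)=−, sgn(-7)=−, so -1.
(a,b)_3: α=-4, u≡1; β=4, v≡2 (mod 3); (1|3)=+1, (2|3)=-1; sign (−1)^0·+1^4·-1^-4 = +1.
Ram(-1085, -7) = {5, 7, 31, ∞}; no ℚ_5-point on the conic.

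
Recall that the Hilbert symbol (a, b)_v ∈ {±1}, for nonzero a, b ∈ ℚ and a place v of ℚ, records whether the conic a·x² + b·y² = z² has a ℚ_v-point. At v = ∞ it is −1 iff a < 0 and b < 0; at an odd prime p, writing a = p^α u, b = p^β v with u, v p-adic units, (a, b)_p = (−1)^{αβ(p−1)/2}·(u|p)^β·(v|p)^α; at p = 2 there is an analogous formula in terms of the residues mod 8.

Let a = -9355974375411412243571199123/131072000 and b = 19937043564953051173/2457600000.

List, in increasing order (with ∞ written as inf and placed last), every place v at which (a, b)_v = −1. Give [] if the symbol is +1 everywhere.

[3, 5, 7, 13]

(a, b) ≡ (-7735, 195) mod (ℚ^×)²; places V = {2, 3, 5, 7, 11, 13, 17, 31, ∞}.
(a,b)_7: α=7, u≡4; β=6, v≡6 (mod 7); (4|7)=+1, (6|7)=-1; sign (−1)^0·+1^6·-1^7 = -1.
(a,b)_5: α=-3, u≡2; β=-5, v≡4 (mod 5); (2|5)=-1, (4|5)=+1; sign (−1)^0·-1^-5·+1^-3 = -1.
(a,b)_13: α=3, u≡9; β=3, v≡11 (mod 13); (9|13)=+1, (11|13)=-1; sign (−1)^0·+1^3·-1^3 = -1.
(a,b)_31: α=6, u≡3; β=4, v≡18 (mod 31); (3|31)=-1, (18|31)=+1; sign (−1)^0·-1^4·+1^6 = +1.
(a,b)_2: α=-20, β=-18; u≡1, v≡3 (mod 8); ε(u)ε(v)=0·1, αω(v)=-20·1, βω(u)=-18·0; sum ≡ 0  ⇒  +1.
(a,b)_∞: sgn(-7735)=−, sgn(195)=+, so +1.
(a,b)_11: α=4, u≡1; β=0, v≡6 (mod 11); (1|11)=+1, (6|11)=-1; sign (−1)^0·+1^0·-1^4 = +1.
(a,b)_17: α=3, u≡1; β=4, v≡4 (mod 17); (1|17)=+1, (4|17)=+1; sign (−1)^0·+1^4·+1^3 = +1.
(a,b)_3: α=4, u≡2; β=-1, v≡2 (mod 3); (2|3)=-1, (2|3)=-1; sign (−1)^0·-1^-1·-1^4 = -1.
Ram(-7735, 195) = {3, 5, 7, 13}; no ℚ_3-point on the conic.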